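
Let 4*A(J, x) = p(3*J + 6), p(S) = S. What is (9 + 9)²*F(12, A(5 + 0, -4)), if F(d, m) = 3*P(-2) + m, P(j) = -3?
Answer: -1215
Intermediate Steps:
A(J, x) = 3/2 + 3*J/4 (A(J, x) = (3*J + 6)/4 = (6 + 3*J)/4 = 3/2 + 3*J/4)
F(d, m) = -9 + m (F(d, m) = 3*(-3) + m = -9 + m)
(9 + 9)²*F(12, A(5 + 0, -4)) = (9 + 9)²*(-9 + (3/2 + 3*(5 + 0)/4)) = 18²*(-9 + (3/2 + (¾)*5)) = 324*(-9 + (3/2 + 15/4)) = 324*(-9 + 21/4) = 324*(-15/4) = -1215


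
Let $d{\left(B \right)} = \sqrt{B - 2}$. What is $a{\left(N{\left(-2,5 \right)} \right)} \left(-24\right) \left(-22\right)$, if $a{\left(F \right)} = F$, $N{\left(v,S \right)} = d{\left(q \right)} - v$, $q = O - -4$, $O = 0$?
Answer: $1056 + 528 \sqrt{2} \approx 1802.7$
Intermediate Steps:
$q = 4$ ($q = 0 - -4 = 0 + 4 = 4$)
$d{\left(B \right)} = \sqrt{-2 + B}$
$N{\left(v,S \right)} = \sqrt{2} - v$ ($N{\left(v,S \right)} = \sqrt{-2 + 4} - v = \sqrt{2} - v$)
$a{\left(N{\left(-2,5 \right)} \right)} \left(-24\right) \left(-22\right) = \left(\sqrt{2} - -2\right) \left(-24\right) \left(-22\right) = \left(\sqrt{2} + 2\right) \left(-24\right) \left(-22\right) = \left(2 + \sqrt{2}\right) \left(-24\right) \left(-22\right) = \left(-48 - 24 \sqrt{2}\right) \left(-22\right) = 1056 + 528 \sqrt{2}$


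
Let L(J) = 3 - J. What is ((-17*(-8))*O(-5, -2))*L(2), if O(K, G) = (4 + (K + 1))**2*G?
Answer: 0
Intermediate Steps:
O(K, G) = G*(5 + K)**2 (O(K, G) = (4 + (1 + K))**2*G = (5 + K)**2*G = G*(5 + K)**2)
((-17*(-8))*O(-5, -2))*L(2) = ((-17*(-8))*(-2*(5 - 5)**2))*(3 - 1*2) = (136*(-2*0**2))*(3 - 2) = (136*(-2*0))*1 = (136*0)*1 = 0*1 = 0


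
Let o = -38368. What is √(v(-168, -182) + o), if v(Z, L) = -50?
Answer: I*√38418 ≈ 196.01*I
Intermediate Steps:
√(v(-168, -182) + o) = √(-50 - 38368) = √(-38418) = I*√38418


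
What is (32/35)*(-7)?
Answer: -32/5 ≈ -6.4000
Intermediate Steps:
(32/35)*(-7) = -32/5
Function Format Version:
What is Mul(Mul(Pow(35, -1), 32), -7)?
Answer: Rational(-32, 5) ≈ -6.4000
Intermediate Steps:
Mul(Mul(Pow(35, -1), 32), -7) = Mul(Mul(Rational(1, 35), 32), -7) = Mul(Rational(32, 35), -7) = Rational(-32, 5)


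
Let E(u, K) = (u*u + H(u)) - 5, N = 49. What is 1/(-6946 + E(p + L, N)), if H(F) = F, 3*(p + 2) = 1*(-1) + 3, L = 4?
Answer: -9/62471 ≈ -0.00014407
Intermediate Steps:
p = -4/3 (p = -2 + (1*(-1) + 3)/3 = -2 + (-1 + 3)/3 = -2 + (⅓)*2 = -2 + ⅔ = -4/3 ≈ -1.3333)
E(u, K) = -5 + u + u² (E(u, K) = (u*u + u) - 5 = (u² + u) - 5 = (u + u²) - 5 = -5 + u + u²)
1/(-6946 + E(p + L, N)) = 1/(-6946 + (-5 + (-4/3 + 4) + (-4/3 + 4)²)) = 1/(-6946 + (-5 + 8/3 + (8/3)²)) = 1/(-6946 + (-5 + 8/3 + 64/9)) = 1/(-6946 + 43/9) = 1/(-62471/9) = -9/62471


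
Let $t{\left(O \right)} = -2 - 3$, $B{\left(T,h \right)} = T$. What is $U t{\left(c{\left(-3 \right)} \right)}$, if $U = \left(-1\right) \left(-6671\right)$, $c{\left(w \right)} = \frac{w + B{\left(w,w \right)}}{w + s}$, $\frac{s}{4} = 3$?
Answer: $-33355$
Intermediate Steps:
$s = 12$ ($s = 4 \cdot 3 = 12$)
$c{\left(w \right)} = \frac{2 w}{12 + w}$ ($c{\left(w \right)} = \frac{w + w}{w + 12} = \frac{2 w}{12 + w}$)
$U = 6671$
$t{\left(O \right)} = -5$ ($t{\left(O \right)} = -2 - 3 = -5$)
$U t{\left(c{\left(-3 \right)} \right)} = 6671 \left(-5\right) = -33355$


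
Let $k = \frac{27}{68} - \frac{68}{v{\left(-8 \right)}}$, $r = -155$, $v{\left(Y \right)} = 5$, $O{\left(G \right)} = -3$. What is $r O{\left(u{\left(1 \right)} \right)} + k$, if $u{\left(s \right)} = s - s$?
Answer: $\frac{153611}{340} \approx 451.8$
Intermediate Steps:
$u{\left(s \right)} = 0$
$k = - \frac{4489}{340}$ ($k = \frac{27}{68} - \frac{68}{5} = - \frac{4489}{340} \approx -13.203$)
$r O{\left(u{\left(1 \right)} \right)} + k = \left(-155\right) \left(-3\right) - \frac{4489}{340} = 465 - \frac{4489}{340} = \frac{153611}{340}$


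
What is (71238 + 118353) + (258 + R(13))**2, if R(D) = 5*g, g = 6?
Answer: 272535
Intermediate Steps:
R(D) = 30 (R(D) = 5*6 = 30)
(71238 + 118353) + (258 + R(13))**2 = (71238 + 118353) + (258 + 30)**2 = 189591 + 288**2 = 189591 + 82944 = 272535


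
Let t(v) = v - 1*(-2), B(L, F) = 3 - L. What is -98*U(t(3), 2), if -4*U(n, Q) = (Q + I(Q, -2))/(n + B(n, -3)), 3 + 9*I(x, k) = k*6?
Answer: 49/18 ≈ 2.7222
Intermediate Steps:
I(x, k) = -1/3 + 2*k/3 (I(x, k) = -1/3 + (k*6)/9 = -1/3 + (6*k)/9 = -1/3 + 2*k/3)
t(v) = 2 + v (t(v) = v + 2 = 2 + v)
U(n, Q) = 5/36 - Q/12 (U(n, Q) = -(Q + (-1/3 + (2/3)*(-2)))/(4*(n + (3 - n))) = -(Q + (-1/3 - 4/3))/(4*3) = -(Q - 5/3)/(4*3) = -(-5/3 + Q)/(4*3) = -(-5/9 + Q/3)/4 = 5/36 - Q/12)
-98*U(t(3), 2) = -98*(5/36 - 1/12*2) = -98*(5/36 - 1/6) = -98*(-1/36) = 49/18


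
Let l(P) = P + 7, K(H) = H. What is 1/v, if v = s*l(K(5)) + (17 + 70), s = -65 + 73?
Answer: 1/183 ≈ 0.0054645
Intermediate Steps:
s = 8
l(P) = 7 + P
v = 183 (v = 8*(7 + 5) + (17 + 70) = 8*12 + 87 = 96 + 87 = 183)
1/v = 1/183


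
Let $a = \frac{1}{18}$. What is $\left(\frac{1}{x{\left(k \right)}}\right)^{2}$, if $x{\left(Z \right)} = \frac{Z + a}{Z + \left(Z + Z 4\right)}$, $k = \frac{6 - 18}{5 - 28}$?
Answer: $\frac{1679616}{57121} \approx 29.405$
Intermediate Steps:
$k = \frac{12}{23}$ ($k = - \frac{12}{-23} = \left(-12\right) \left(- \frac{1}{23}\right) = \frac{12}{23} \approx 0.52174$)
$a = \frac{1}{18} \approx 0.055556$
$x{\left(Z \right)} = \frac{\frac{1}{18} + Z}{6 Z}$ ($x{\left(Z \right)} = \frac{Z + \frac{1}{18}}{Z + \left(Z + Z 4\right)} = \frac{\frac{1}{18} + Z}{Z + \left(Z + 4 Z\right)} = \frac{\frac{1}{18} + Z}{Z + 5 Z} = \frac{\frac{1}{18} + Z}{6 Z}$)
$\left(\frac{1}{x{\left(k \right)}}\right)^{2} = \left(\frac{1}{\frac{1}{108} \frac{1}{\frac{12}{23}} \left(1 + 18 \cdot \frac{12}{23}\right)}\right)^{2} = \left(\frac{1}{\frac{1}{108} \cdot \frac{23}{12} \left(1 + \frac{216}{23}\right)}\right)^{2} = \left(\frac{1}{\frac{1}{108} \cdot \frac{23}{12} \cdot \frac{239}{23}}\right)^{2} = \left(\frac{1}{\frac{239}{1296}}\right)^{2} = \left(\frac{1296}{239}\right)^{2} = \frac{1679616}{57121}$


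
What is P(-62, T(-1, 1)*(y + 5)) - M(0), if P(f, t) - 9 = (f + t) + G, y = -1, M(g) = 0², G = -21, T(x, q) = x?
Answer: -78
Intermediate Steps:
M(g) = 0
P(f, t) = -12 + f + t (P(f, t) = 9 + ((f + t) - 21) = 9 + (-21 + f + t) = -12 + f + t)
P(-62, T(-1, 1)*(y + 5)) - M(0) = (-12 - 62 - (-1 + 5)) - 1*0 = (-12 - 62 - 1*4) + 0 = (-12 - 62 - 4) + 0 = -78 + 0 = -78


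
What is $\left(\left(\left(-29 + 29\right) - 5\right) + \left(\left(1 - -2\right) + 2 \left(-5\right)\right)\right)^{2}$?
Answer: $144$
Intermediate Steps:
$\left(\left(\left(-29 + 29\right) - 5\right) + \left(\left(1 - -2\right) + 2 \left(-5\right)\right)\right)^{2} = \left(\left(0 - 5\right) + \left(\left(1 + 2\right) - 10\right)\right)^{2} = \left(-5 + \left(3 - 10\right)\right)^{2} = \left(-5 - 7\right)^{2} = \left(-12\right)^{2} = 144$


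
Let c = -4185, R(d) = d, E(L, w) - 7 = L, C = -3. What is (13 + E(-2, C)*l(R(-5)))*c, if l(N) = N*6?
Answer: 573345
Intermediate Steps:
E(L, w) = 7 + L
l(N) = 6*N
(13 + E(-2, C)*l(R(-5)))*c = (13 + (7 - 2)*(6*(-5)))*(-4185) = (13 + 5*(-30))*(-4185) = (13 - 150)*(-4185) = -137*(-4185) = 573345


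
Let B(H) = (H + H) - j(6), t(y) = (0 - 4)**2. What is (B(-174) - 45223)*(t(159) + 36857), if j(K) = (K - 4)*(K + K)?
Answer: -1681224435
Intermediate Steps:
t(y) = 16 (t(y) = (-4)**2 = 16)
j(K) = 2*K*(-4 + K) (j(K) = (-4 + K)*(2*K) = 2*K*(-4 + K))
B(H) = -24 + 2*H (B(H) = (H + H) - 2*6*(-4 + 6) = 2*H - 2*6*2 = 2*H - 1*24 = 2*H - 24 = -24 + 2*H)
(B(-174) - 45223)*(t(159) + 36857) = ((-24 + 2*(-174)) - 45223)*(16 + 36857) = ((-24 - 348) - 45223)*36873 = (-372 - 45223)*36873 = -45595*36873 = -1681224435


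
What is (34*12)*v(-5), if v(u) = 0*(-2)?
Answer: 0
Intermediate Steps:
v(u) = 0
(34*12)*v(-5) = (34*12)*0 = 408*0 = 0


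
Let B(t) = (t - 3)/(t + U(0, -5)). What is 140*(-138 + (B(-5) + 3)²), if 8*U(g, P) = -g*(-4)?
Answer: -81788/5 ≈ -16358.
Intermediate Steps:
U(g, P) = g/2 (U(g, P) = (-g*(-4))/8 = (4*g)/8 = g/2)
B(t) = (-3 + t)/t (B(t) = (t - 3)/(t + (½)*0) = (-3 + t)/(t + 0) = (-3 + t)/t)
140*(-138 + (B(-5) + 3)²) = 140*(-138 + ((-3 - 5)/(-5) + 3)²) = 140*(-138 + (-⅕*(-8) + 3)²) = 140*(-138 + (8/5 + 3)²) = 140*(-138 + (23/5)²) = 140*(-138 + 529/25) = 140*(-2921/25) = -81788/5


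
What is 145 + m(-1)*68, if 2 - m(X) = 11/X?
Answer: 1029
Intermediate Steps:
m(X) = 2 - 11/X
145 + m(-1)*68 = 145 + (2 - 11/(-1))*68 = 145 + (2 - 11*(-1))*68 = 145 + (2 + 11)*68 = 145 + 13*68 = 145 + 884 = 1029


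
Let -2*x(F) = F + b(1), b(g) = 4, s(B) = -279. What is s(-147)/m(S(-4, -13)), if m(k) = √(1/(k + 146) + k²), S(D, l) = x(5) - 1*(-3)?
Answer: -9486*√2609/2609 ≈ -185.71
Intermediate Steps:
x(F) = -2 - F/2 (x(F) = -(F + 4)/2 = -(4 + F)/2 = -2 - F/2)
S(D, l) = -3/2 (S(D, l) = (-2 - ½*5) - 1*(-3) = (-2 - 5/2) + 3 = -9/2 + 3 = -3/2)
m(k) = √(k² + 1/(146 + k)) (m(k) = √(1/(146 + k) + k²) = √(k² + 1/(146 + k)))
s(-147)/m(S(-4, -13)) = -279*√(146 - 3/2)/√(1 + (-3/2)²*(146 - 3/2)) = -279*17*√2/(2*√(1 + (9/4)*(289/2))) = -279*17*√2/(2*√(1 + 2601/8)) = -279*34*√2609/2609 = -9486*√2609/2609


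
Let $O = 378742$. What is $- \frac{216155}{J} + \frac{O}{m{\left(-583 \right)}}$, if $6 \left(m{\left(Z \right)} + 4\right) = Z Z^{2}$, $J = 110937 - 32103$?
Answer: $- \frac{43011407730173}{15621375787374} \approx -2.7534$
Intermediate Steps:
$J = 78834$ ($J = 110937 - 32103 = 78834$)
$m{\left(Z \right)} = -4 + \frac{Z^{3}}{6}$ ($m{\left(Z \right)} = -4 + \frac{Z Z^{2}}{6} = -4 + \frac{Z^{3}}{6}$)
$- \frac{216155}{J} + \frac{O}{m{\left(-583 \right)}} = - \frac{216155}{78834} + \frac{378742}{-4 + \frac{\left(-583\right)^{3}}{6}} = \left(-216155\right) \frac{1}{78834} + \frac{378742}{-4 + \frac{1}{6} \left(-198155287\right)} = - \frac{216155}{78834} + \frac{378742}{-4 - \frac{198155287}{6}} = - \frac{216155}{78834} + \frac{378742}{- \frac{198155311}{6}} = - \frac{216155}{78834} + 378742 \left(- \frac{6}{198155311}\right) = - \frac{216155}{78834} - \frac{2272452}{198155311} = - \frac{43011407730173}{15621375787374}$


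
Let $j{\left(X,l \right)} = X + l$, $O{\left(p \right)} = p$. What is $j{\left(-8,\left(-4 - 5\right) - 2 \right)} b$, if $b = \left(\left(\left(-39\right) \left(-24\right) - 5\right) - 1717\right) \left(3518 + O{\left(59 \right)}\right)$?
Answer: $53418918$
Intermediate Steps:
$b = -2811522$ ($b = \left(\left(\left(-39\right) \left(-24\right) - 5\right) - 1717\right) \left(3518 + 59\right) = \left(\left(936 - 5\right) - 1717\right) 3577 = \left(931 - 1717\right) 3577 = \left(-786\right) 3577 = -2811522$)
$j{\left(-8,\left(-4 - 5\right) - 2 \right)} b = \left(-8 - 11\right) \left(-2811522\right) = \left(-19\right) \left(-2811522\right) = 53418918$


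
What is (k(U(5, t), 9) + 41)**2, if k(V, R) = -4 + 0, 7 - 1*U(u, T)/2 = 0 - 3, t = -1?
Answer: 1369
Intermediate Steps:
U(u, T) = 20 (U(u, T) = 14 - 2*(0 - 3) = 14 - 2*(-3) = 14 + 6 = 20)
k(V, R) = -4
(k(U(5, t), 9) + 41)**2 = (-4 + 41)**2 = 37**2 = 1369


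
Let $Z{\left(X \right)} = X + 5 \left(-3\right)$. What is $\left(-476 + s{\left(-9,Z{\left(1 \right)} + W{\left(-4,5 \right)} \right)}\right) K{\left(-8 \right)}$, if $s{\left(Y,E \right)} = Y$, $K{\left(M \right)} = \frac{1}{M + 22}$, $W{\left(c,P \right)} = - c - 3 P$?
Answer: $- \frac{485}{14} \approx -34.643$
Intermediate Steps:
$Z{\left(X \right)} = -15 + X$ ($Z{\left(X \right)} = X - 15 = -15 + X$)
$K{\left(M \right)} = \frac{1}{22 + M}$
$\left(-476 + s{\left(-9,Z{\left(1 \right)} + W{\left(-4,5 \right)} \right)}\right) K{\left(-8 \right)} = \frac{-476 - 9}{22 - 8} = - \frac{485}{14}$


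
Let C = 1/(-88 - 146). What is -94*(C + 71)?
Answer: -780811/117 ≈ -6673.6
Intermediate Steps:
C = -1/234 (C = 1/(-234) = -1/234 ≈ -0.0042735)
-94*(C + 71) = -94*(-1/234 + 71) = -94*16613/234 = -780811/117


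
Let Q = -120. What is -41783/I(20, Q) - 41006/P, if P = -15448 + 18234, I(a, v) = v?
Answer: 7963337/23880 ≈ 333.47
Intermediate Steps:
P = 2786
-41783/I(20, Q) - 41006/P = -41783/(-120) - 41006/2786 = -41783*(-1/120) - 41006*1/2786 = 41783/120 - 2929/199 = 7963337/23880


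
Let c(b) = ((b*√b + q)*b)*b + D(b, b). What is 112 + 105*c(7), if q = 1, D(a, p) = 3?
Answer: 5572 + 36015*√7 ≈ 1.0086e+5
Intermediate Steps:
c(b) = 3 + b²*(1 + b^(3/2)) (c(b) = ((b*√b + 1)*b)*b + 3 = ((b^(3/2) + 1)*b)*b + 3 = ((1 + b^(3/2))*b)*b + 3 = (b*(1 + b^(3/2)))*b + 3 = b²*(1 + b^(3/2)) + 3 = 3 + b²*(1 + b^(3/2)))
112 + 105*c(7) = 112 + 105*(3 + 7² + 7^(7/2)) = 112 + 105*(3 + 49 + 343*√7) = 112 + 105*(52 + 343*√7) = 112 + (5460 + 36015*√7) = 5572 + 36015*√7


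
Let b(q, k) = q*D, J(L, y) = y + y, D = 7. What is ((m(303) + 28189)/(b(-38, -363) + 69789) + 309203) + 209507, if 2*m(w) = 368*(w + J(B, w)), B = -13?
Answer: 36062470775/69523 ≈ 5.1871e+5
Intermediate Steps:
J(L, y) = 2*y
m(w) = 552*w (m(w) = (368*(w + 2*w))/2 = (368*(3*w))/2 = (1104*w)/2 = 552*w)
b(q, k) = 7*q (b(q, k) = q*7 = 7*q)
((m(303) + 28189)/(b(-38, -363) + 69789) + 309203) + 209507 = ((552*303 + 28189)/(7*(-38) + 69789) + 309203) + 209507 = ((167256 + 28189)/(-266 + 69789) + 309203) + 209507 = (195445/69523 + 309203) + 209507 = 21496915614/69523 + 209507 = 36062470775/69523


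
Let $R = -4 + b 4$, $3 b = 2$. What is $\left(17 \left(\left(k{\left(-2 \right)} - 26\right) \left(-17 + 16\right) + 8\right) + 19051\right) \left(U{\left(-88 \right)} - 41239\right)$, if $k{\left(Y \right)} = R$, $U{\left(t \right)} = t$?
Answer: $- \frac{2436433285}{3} \approx -8.1214 \cdot 10^{8}$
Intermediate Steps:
$b = \frac{2}{3}$ ($b = \frac{1}{3} \cdot 2 = \frac{2}{3} \approx 0.66667$)
$R = - \frac{4}{3}$ ($R = -4 + \frac{2}{3} \cdot 4 = -4 + \frac{8}{3} = - \frac{4}{3} \approx -1.3333$)
$k{\left(Y \right)} = - \frac{4}{3}$
$\left(17 \left(\left(k{\left(-2 \right)} - 26\right) \left(-17 + 16\right) + 8\right) + 19051\right) \left(U{\left(-88 \right)} - 41239\right) = \left(17 \left(\left(- \frac{4}{3} - 26\right) \left(-17 + 16\right) + 8\right) + 19051\right) \left(-88 - 41239\right) = \left(17 \left(\left(- \frac{82}{3}\right) \left(-1\right) + 8\right) + 19051\right) \left(-41327\right) = \left(17 \left(\frac{82}{3} + 8\right) + 19051\right) \left(-41327\right) = \left(17 \cdot \frac{106}{3} + 19051\right) \left(-41327\right) = \left(\frac{1802}{3} + 19051\right) \left(-41327\right) = \frac{58955}{3} \left(-41327\right) = - \frac{2436433285}{3}$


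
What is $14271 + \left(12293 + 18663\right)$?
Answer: $45227$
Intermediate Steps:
$14271 + \left(12293 + 18663\right) = 14271 + 30956 = 45227$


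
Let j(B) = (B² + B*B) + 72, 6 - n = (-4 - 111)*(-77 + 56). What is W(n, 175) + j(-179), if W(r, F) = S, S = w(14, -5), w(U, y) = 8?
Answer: 64162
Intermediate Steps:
S = 8
n = -2409 (n = 6 - (-4 - 111)*(-77 + 56) = 6 - (-115)*(-21) = 6 - 1*2415 = 6 - 2415 = -2409)
W(r, F) = 8
j(B) = 72 + 2*B² (j(B) = (B² + B²) + 72 = 2*B² + 72 = 72 + 2*B²)
W(n, 175) + j(-179) = 8 + (72 + 2*(-179)²) = 8 + (72 + 2*32041) = 8 + (72 + 64082) = 8 + 64154 = 64162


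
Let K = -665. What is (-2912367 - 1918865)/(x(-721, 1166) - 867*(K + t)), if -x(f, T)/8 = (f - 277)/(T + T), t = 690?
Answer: 2816608256/12634529 ≈ 222.93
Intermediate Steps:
x(f, T) = -4*(-277 + f)/T (x(f, T) = -8*(f - 277)/(T + T) = -8*(-277 + f)/(2*T) = -8*(-277 + f)*1/(2*T) = -4*(-277 + f)/T)
(-2912367 - 1918865)/(x(-721, 1166) - 867*(K + t)) = (-2912367 - 1918865)/(4*(277 - 1*(-721))/1166 - 867*(-665 + 690)) = -4831232/(4*(1/1166)*(277 + 721) - 867*25) = -4831232/(4*(1/1166)*998 - 21675) = -4831232/(1996/583 - 21675) = -4831232/(-12634529/583) = -4831232*(-583/12634529) = 2816608256/12634529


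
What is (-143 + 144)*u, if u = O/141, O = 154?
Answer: 154/141 ≈ 1.0922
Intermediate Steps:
u = 154/141 ≈ 1.0922
(-143 + 144)*u = (-143 + 144)*(154/141) = 1*(154/141) = 154/141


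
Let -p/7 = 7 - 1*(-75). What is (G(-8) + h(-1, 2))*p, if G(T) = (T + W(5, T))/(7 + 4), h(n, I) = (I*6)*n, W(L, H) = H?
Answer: 84952/11 ≈ 7722.9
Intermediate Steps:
h(n, I) = 6*I*n (h(n, I) = (6*I)*n = 6*I*n)
p = -574 (p = -7*(7 - 1*(-75)) = -7*(7 + 75) = -7*82 = -574)
G(T) = 2*T/11 (G(T) = (T + T)/(7 + 4) = (2*T)/11 = (2*T)*(1/11) = 2*T/11)
(G(-8) + h(-1, 2))*p = ((2/11)*(-8) + 6*2*(-1))*(-574) = (-16/11 - 12)*(-574) = -148/11*(-574) = 84952/11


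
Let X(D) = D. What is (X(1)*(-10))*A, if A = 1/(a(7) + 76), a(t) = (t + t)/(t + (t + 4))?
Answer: -90/691 ≈ -0.13025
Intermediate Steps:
a(t) = 2*t/(4 + 2*t) (a(t) = (2*t)/(t + (4 + t)) = (2*t)/(4 + 2*t) = 2*t/(4 + 2*t))
A = 9/691 (A = 1/(7/(2 + 7) + 76) = 1/(7/9 + 76) = 1/(691/9) = 9/691 ≈ 0.013025)
(X(1)*(-10))*A = (1*(-10))*(9/691) = -10*9/691 = -90/691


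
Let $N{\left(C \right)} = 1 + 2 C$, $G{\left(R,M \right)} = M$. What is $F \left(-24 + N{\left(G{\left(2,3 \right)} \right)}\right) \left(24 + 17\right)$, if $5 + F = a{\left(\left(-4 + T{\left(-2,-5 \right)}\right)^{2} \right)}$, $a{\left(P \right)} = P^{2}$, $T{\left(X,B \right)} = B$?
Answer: $-4569532$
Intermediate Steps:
$F = 6556$ ($F = -5 + \left(\left(-4 - 5\right)^{2}\right)^{2} = -5 + \left(\left(-9\right)^{2}\right)^{2} = -5 + 81^{2} = -5 + 6561 = 6556$)
$F \left(-24 + N{\left(G{\left(2,3 \right)} \right)}\right) \left(24 + 17\right) = 6556 \left(-24 + \left(1 + 2 \cdot 3\right)\right) \left(24 + 17\right) = 6556 \left(-24 + \left(1 + 6\right)\right) 41 = 6556 \left(-24 + 7\right) 41 = 6556 \left(\left(-17\right) 41\right) = 6556 \left(-697\right) = -4569532$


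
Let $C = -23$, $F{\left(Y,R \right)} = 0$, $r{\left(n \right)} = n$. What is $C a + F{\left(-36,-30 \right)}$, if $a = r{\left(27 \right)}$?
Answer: $-621$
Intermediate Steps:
$a = 27$
$C a + F{\left(-36,-30 \right)} = \left(-23\right) 27 + 0 = -621 + 0 = -621$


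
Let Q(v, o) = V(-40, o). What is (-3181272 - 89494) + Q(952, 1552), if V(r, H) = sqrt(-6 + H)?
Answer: -3270766 + sqrt(1546) ≈ -3.2707e+6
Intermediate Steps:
Q(v, o) = sqrt(-6 + o)
(-3181272 - 89494) + Q(952, 1552) = (-3181272 - 89494) + sqrt(-6 + 1552) = -3270766 + sqrt(1546)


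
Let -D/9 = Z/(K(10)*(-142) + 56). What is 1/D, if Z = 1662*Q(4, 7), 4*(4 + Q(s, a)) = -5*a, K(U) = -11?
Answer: 3236/381429 ≈ 0.0084839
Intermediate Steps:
Q(s, a) = -4 - 5*a/4 (Q(s, a) = -4 + (-5*a)/4 = -4 - 5*a/4)
Z = -42381/2 (Z = 1662*(-4 - 5/4*7) = 1662*(-4 - 35/4) = 1662*(-51/4) = -42381/2 ≈ -21191.)
D = 381429/3236 (D = -(-381429)/(2*(-11*(-142) + 56)) = -(-381429)/(2*(1562 + 56)) = -(-381429)/(2*1618) = -9*(-42381/3236) = 381429/3236 ≈ 117.87)
1/D = 1/(381429/3236) = 3236/381429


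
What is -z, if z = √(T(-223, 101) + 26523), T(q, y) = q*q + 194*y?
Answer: -√95846 ≈ -309.59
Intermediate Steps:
T(q, y) = q² + 194*y
z = √95846 (z = √(((-223)² + 194*101) + 26523) = √((49729 + 19594) + 26523) = √(69323 + 26523) = √95846 ≈ 309.59)
-z = -√95846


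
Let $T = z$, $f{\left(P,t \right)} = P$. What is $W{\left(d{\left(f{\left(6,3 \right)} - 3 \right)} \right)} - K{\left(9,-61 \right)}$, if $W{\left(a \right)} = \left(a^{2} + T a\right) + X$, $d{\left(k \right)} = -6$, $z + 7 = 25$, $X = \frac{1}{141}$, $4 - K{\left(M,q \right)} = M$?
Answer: $- \frac{9446}{141} \approx -66.993$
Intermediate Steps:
$K{\left(M,q \right)} = 4 - M$
$X = \frac{1}{141} \approx 0.0070922$
$z = 18$ ($z = -7 + 25 = 18$)
$T = 18$
$W{\left(a \right)} = \frac{1}{141} + a^{2} + 18 a$ ($W{\left(a \right)} = \left(a^{2} + 18 a\right) + \frac{1}{141} = \frac{1}{141} + a^{2} + 18 a$)
$W{\left(d{\left(f{\left(6,3 \right)} - 3 \right)} \right)} - K{\left(9,-61 \right)} = \left(\frac{1}{141} + \left(-6\right)^{2} + 18 \left(-6\right)\right) - \left(4 - 9\right) = \left(\frac{1}{141} + 36 - 108\right) - \left(4 - 9\right) = - \frac{10151}{141} - -5 = - \frac{10151}{141} + 5 = - \frac{9446}{141}$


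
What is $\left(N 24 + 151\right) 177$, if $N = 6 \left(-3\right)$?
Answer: $-49737$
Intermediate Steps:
$N = -18$
$\left(N 24 + 151\right) 177 = \left(\left(-18\right) 24 + 151\right) 177 = \left(-432 + 151\right) 177 = \left(-281\right) 177 = -49737$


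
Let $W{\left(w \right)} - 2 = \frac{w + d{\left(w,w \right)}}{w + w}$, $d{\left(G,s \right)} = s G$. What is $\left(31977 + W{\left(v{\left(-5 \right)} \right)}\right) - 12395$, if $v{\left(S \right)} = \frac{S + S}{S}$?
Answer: $\frac{39171}{2} \approx 19586.0$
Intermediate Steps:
$d{\left(G,s \right)} = G s$
$v{\left(S \right)} = 2$ ($v{\left(S \right)} = \frac{2 S}{S} = 2$)
$W{\left(w \right)} = 2 + \frac{w + w^{2}}{2 w}$ ($W{\left(w \right)} = 2 + \frac{w + w w}{w + w} = 2 + \frac{w + w^{2}}{2 w}$)
$\left(31977 + W{\left(v{\left(-5 \right)} \right)}\right) - 12395 = \left(31977 + \left(\frac{5}{2} + \frac{1}{2} \cdot 2\right)\right) - 12395 = \left(31977 + \left(\frac{5}{2} + 1\right)\right) - 12395 = \left(31977 + \frac{7}{2}\right) - 12395 = \frac{63961}{2} - 12395 = \frac{39171}{2}$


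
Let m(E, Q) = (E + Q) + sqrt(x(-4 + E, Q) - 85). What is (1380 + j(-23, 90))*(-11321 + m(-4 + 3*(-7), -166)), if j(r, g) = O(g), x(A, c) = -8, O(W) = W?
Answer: -16922640 + 1470*I*sqrt(93) ≈ -1.6923e+7 + 14176.0*I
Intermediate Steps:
j(r, g) = g
m(E, Q) = E + Q + I*sqrt(93) (m(E, Q) = (E + Q) + sqrt(-8 - 85) = (E + Q) + sqrt(-93) = (E + Q) + I*sqrt(93) = E + Q + I*sqrt(93))
(1380 + j(-23, 90))*(-11321 + m(-4 + 3*(-7), -166)) = (1380 + 90)*(-11321 + ((-4 + 3*(-7)) - 166 + I*sqrt(93))) = 1470*(-11321 + ((-4 - 21) - 166 + I*sqrt(93))) = 1470*(-11321 + (-25 - 166 + I*sqrt(93))) = 1470*(-11321 + (-191 + I*sqrt(93))) = 1470*(-11512 + I*sqrt(93)) = -16922640 + 1470*I*sqrt(93)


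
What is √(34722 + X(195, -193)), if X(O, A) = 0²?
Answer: 3*√3858 ≈ 186.34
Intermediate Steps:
X(O, A) = 0
√(34722 + X(195, -193)) = √(34722 + 0) = √34722 = 3*√3858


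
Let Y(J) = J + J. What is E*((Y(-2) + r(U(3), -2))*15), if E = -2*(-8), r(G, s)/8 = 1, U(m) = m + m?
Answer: 960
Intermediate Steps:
U(m) = 2*m
r(G, s) = 8 (r(G, s) = 8*1 = 8)
Y(J) = 2*J
E = 16
E*((Y(-2) + r(U(3), -2))*15) = 16*((2*(-2) + 8)*15) = 16*((-4 + 8)*15) = 16*(4*15) = 16*60 = 960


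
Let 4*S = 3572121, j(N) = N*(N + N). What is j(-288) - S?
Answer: -2908569/4 ≈ -7.2714e+5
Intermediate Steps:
j(N) = 2*N**2 (j(N) = N*(2*N) = 2*N**2)
S = 3572121/4 (S = (1/4)*3572121 = 3572121/4 ≈ 8.9303e+5)
j(-288) - S = 2*(-288)**2 - 1*3572121/4 = 2*82944 - 3572121/4 = 165888 - 3572121/4 = -2908569/4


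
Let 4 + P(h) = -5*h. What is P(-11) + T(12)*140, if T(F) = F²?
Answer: 20211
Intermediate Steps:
P(h) = -4 - 5*h
P(-11) + T(12)*140 = (-4 - 5*(-11)) + 12²*140 = (-4 + 55) + 144*140 = 51 + 20160 = 20211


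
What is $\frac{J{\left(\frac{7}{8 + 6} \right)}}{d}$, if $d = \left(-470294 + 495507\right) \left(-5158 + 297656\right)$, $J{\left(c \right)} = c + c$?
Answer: $\frac{1}{7374752074} \approx 1.356 \cdot 10^{-10}$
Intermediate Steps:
$J{\left(c \right)} = 2 c$
$d = 7374752074$ ($d = 25213 \cdot 292498 = 7374752074$)
$\frac{J{\left(\frac{7}{8 + 6} \right)}}{d} = \frac{2 \frac{7}{8 + 6}}{7374752074} = 2 \cdot \frac{7}{14} \cdot \frac{1}{7374752074} = 2 \cdot 7 \cdot \frac{1}{14} \cdot \frac{1}{7374752074} = 2 \cdot \frac{1}{2} \cdot \frac{1}{7374752074} = 1 \cdot \frac{1}{7374752074} = \frac{1}{7374752074}$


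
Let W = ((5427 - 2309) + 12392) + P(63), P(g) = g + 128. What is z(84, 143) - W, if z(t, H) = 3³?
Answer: -15674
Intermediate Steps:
z(t, H) = 27
P(g) = 128 + g
W = 15701 (W = ((5427 - 2309) + 12392) + (128 + 63) = (3118 + 12392) + 191 = 15510 + 191 = 15701)
z(84, 143) - W = 27 - 1*15701 = 27 - 15701 = -15674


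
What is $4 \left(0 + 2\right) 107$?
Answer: $856$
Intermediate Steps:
$4 \left(0 + 2\right) 107 = 4 \cdot 2 \cdot 107 = 8 \cdot 107 = 856$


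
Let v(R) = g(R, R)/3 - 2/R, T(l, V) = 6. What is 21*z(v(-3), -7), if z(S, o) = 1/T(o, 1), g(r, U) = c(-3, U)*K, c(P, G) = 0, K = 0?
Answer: 7/2 ≈ 3.5000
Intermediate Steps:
g(r, U) = 0 (g(r, U) = 0*0 = 0)
v(R) = -2/R (v(R) = 0/3 - 2/R = 0*(1/3) - 2/R = 0 - 2/R = -2/R)
z(S, o) = 1/6
21*z(v(-3), -7) = 21*(1/6) = 7/2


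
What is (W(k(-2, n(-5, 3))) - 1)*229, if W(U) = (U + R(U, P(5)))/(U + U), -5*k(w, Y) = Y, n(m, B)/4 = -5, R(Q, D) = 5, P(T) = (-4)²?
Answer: 229/8 ≈ 28.625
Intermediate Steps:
P(T) = 16
n(m, B) = -20 (n(m, B) = 4*(-5) = -20)
k(w, Y) = -Y/5
W(U) = (5 + U)/(2*U) (W(U) = (U + 5)/(U + U) = (5 + U)/((2*U)) = (5 + U)*(1/(2*U)) = (5 + U)/(2*U))
(W(k(-2, n(-5, 3))) - 1)*229 = ((5 - ⅕*(-20))/(2*((-⅕*(-20)))) - 1)*229 = ((½)*(5 + 4)/4 - 1)*229 = ((½)*(¼)*9 - 1)*229 = (9/8 - 1)*229 = (⅛)*229 = 229/8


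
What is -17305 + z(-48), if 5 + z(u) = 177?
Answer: -17133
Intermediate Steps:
z(u) = 172 (z(u) = -5 + 177 = 172)
-17305 + z(-48) = -17305 + 172 = -17133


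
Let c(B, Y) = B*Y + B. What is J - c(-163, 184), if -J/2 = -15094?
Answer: 60343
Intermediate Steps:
c(B, Y) = B + B*Y
J = 30188 (J = -2*(-15094) = 30188)
J - c(-163, 184) = 30188 - (-163)*(1 + 184) = 30188 - (-163)*185 = 30188 - 1*(-30155) = 30188 + 30155 = 60343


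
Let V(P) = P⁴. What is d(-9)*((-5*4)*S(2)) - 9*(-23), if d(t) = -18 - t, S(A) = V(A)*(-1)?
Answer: -2673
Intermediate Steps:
S(A) = -A⁴ (S(A) = A⁴*(-1) = -A⁴)
d(-9)*((-5*4)*S(2)) - 9*(-23) = (-18 - 1*(-9))*((-5*4)*(-1*2⁴)) - 9*(-23) = (-18 + 9)*(-(-20)*16) + 207 = -(-180)*(-16) + 207 = -9*320 + 207 = -2880 + 207 = -2673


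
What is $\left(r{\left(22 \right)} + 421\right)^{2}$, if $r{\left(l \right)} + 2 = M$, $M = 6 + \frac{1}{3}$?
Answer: $\frac{1628176}{9} \approx 1.8091 \cdot 10^{5}$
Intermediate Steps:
$M = \frac{19}{3}$ ($M = 6 + \frac{1}{3} = \frac{19}{3} \approx 6.3333$)
$r{\left(l \right)} = \frac{13}{3}$ ($r{\left(l \right)} = -2 + \frac{19}{3} = \frac{13}{3}$)
$\left(r{\left(22 \right)} + 421\right)^{2} = \left(\frac{13}{3} + 421\right)^{2} = \left(\frac{1276}{3}\right)^{2} = \frac{1628176}{9}$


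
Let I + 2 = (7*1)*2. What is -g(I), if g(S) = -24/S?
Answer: 2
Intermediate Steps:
I = 12 (I = -2 + (7*1)*2 = -2 + 7*2 = -2 + 14 = 12)
-g(I) = -(-24)/12 = -1*(-2) = 2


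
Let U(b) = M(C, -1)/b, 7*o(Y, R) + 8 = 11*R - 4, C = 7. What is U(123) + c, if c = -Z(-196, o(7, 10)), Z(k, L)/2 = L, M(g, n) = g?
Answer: -3437/123 ≈ -27.943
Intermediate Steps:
o(Y, R) = -12/7 + 11*R/7 (o(Y, R) = -8/7 + (11*R - 4)/7 = -8/7 + (-4 + 11*R)/7 = -8/7 + (-4/7 + 11*R/7) = -12/7 + 11*R/7)
Z(k, L) = 2*L
c = -28 (c = -2*(-12/7 + (11/7)*10) = -2*(-12/7 + 110/7) = -2*14 = -1*28 = -28)
U(b) = 7/b
U(123) + c = 7/123 - 28 = -3437/123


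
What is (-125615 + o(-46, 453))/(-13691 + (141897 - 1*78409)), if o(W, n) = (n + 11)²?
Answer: 89681/49797 ≈ 1.8009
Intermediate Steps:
o(W, n) = (11 + n)²
(-125615 + o(-46, 453))/(-13691 + (141897 - 1*78409)) = (-125615 + (11 + 453)²)/(-13691 + (141897 - 1*78409)) = (-125615 + 464²)/(-13691 + (141897 - 78409)) = (-125615 + 215296)/(-13691 + 63488) = 89681/49797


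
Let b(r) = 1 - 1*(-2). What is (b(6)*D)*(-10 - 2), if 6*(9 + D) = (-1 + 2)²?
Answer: 318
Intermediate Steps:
b(r) = 3 (b(r) = 1 + 2 = 3)
D = -53/6 (D = -9 + (-1 + 2)²/6 = -9 + (⅙)*1² = -9 + (⅙)*1 = -9 + ⅙ = -53/6 ≈ -8.8333)
(b(6)*D)*(-10 - 2) = (3*(-53/6))*(-10 - 2) = -53/2*(-12) = 318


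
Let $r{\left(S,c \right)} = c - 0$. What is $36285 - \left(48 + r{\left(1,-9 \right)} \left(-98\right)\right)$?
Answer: $35355$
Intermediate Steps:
$r{\left(S,c \right)} = c$ ($r{\left(S,c \right)} = c + 0 = c$)
$36285 - \left(48 + r{\left(1,-9 \right)} \left(-98\right)\right) = 36285 - \left(48 - -882\right) = 36285 - \left(48 + 882\right) = 36285 - 930 = 35355$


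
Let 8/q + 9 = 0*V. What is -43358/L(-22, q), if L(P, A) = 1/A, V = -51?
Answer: 346864/9 ≈ 38540.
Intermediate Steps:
q = -8/9 (q = 8/(-9 + 0*(-51)) = 8/(-9 + 0) = 8/(-9) = 8*(-⅑) = -8/9 ≈ -0.88889)
-43358/L(-22, q) = -43358/(1/(-8/9)) = -43358/(-9/8) = -43358*(-8/9) = 346864/9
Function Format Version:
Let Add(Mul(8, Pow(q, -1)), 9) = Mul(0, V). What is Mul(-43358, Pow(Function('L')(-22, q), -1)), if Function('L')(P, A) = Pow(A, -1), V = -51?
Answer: Rational(346864, 9) ≈ 38540.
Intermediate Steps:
q = Rational(-8, 9) (q = Mul(8, Pow(Add(-9, Mul(0, -51)), -1)) = Mul(8, Pow(Add(-9, 0), -1)) = Mul(8, Pow(-9, -1)) = Mul(8, Rational(-1, 9)) = Rational(-8, 9) ≈ -0.88889)
Mul(-43358, Pow(Function('L')(-22, q), -1)) = Mul(-43358, Pow(Pow(Rational(-8, 9), -1), -1)) = Mul(-43358, Pow(Rational(-9, 8), -1)) = Mul(-43358, Rational(-8, 9)) = Rational(346864, 9)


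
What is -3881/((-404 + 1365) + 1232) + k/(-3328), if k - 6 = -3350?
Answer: -348911/456144 ≈ -0.76491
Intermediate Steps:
k = -3344 (k = 6 - 3350 = -3344)
-3881/((-404 + 1365) + 1232) + k/(-3328) = -3881/((-404 + 1365) + 1232) - 3344/(-3328) = -3881/(961 + 1232) - 3344*(-1/3328) = -3881/2193 + 209/208 = -348911/456144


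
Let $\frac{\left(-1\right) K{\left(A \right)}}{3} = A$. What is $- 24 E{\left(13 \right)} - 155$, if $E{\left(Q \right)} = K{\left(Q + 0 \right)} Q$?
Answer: $12013$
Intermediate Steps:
$K{\left(A \right)} = - 3 A$
$E{\left(Q \right)} = - 3 Q^{2}$ ($E{\left(Q \right)} = - 3 \left(Q + 0\right) Q = - 3 Q Q = - 3 Q^{2}$)
$- 24 E{\left(13 \right)} - 155 = - 24 \left(- 3 \cdot 13^{2}\right) - 155 = - 24 \left(\left(-3\right) 169\right) - 155 = \left(-24\right) \left(-507\right) - 155 = 12168 - 155 = 12013$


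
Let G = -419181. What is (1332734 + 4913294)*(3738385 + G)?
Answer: 20731841121712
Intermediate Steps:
(1332734 + 4913294)*(3738385 + G) = (1332734 + 4913294)*(3738385 - 419181) = 6246028*3319204 = 20731841121712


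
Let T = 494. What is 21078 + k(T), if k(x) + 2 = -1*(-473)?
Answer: 21549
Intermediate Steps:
k(x) = 471 (k(x) = -2 - 1*(-473) = -2 + 473 = 471)
21078 + k(T) = 21078 + 471 = 21549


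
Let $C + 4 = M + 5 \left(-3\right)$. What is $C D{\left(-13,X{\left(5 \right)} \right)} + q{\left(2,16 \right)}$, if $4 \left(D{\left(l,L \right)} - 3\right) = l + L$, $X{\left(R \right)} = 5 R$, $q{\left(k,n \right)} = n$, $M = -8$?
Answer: $-146$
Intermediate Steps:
$D{\left(l,L \right)} = 3 + \frac{L}{4} + \frac{l}{4}$ ($D{\left(l,L \right)} = 3 + \frac{l + L}{4} = 3 + \frac{L + l}{4} = 3 + \left(\frac{L}{4} + \frac{l}{4}\right) = 3 + \frac{L}{4} + \frac{l}{4}$)
$C = -27$ ($C = -4 + \left(-8 + 5 \left(-3\right)\right) = -4 - 23 = -27$)
$C D{\left(-13,X{\left(5 \right)} \right)} + q{\left(2,16 \right)} = - 27 \left(3 + \frac{5 \cdot 5}{4} + \frac{1}{4} \left(-13\right)\right) + 16 = - 27 \left(3 + \frac{1}{4} \cdot 25 - \frac{13}{4}\right) + 16 = - 27 \left(3 + \frac{25}{4} - \frac{13}{4}\right) + 16 = \left(-27\right) 6 + 16 = -162 + 16 = -146$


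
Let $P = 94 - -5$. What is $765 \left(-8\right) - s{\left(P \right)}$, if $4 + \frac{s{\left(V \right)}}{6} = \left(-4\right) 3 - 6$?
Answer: $-5988$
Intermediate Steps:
$P = 99$ ($P = 94 + 5 = 99$)
$s{\left(V \right)} = -132$ ($s{\left(V \right)} = -24 + 6 \left(\left(-4\right) 3 - 6\right) = -24 + 6 \left(-12 - 6\right) = -24 + 6 \left(-18\right) = -24 - 108 = -132$)
$765 \left(-8\right) - s{\left(P \right)} = 765 \left(-8\right) - -132 = -6120 + 132 = -5988$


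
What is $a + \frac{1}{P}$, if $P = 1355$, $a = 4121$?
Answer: $\frac{5583956}{1355} \approx 4121.0$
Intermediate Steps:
$a + \frac{1}{P} = 4121 + \frac{1}{1355} = \frac{5583956}{1355}$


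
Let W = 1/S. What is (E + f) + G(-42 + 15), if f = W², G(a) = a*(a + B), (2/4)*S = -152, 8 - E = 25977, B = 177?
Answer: -2774235903/92416 ≈ -30019.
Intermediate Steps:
E = -25969 (E = 8 - 1*25977 = 8 - 25977 = -25969)
S = -304 (S = 2*(-152) = -304)
W = -1/304 (W = 1/(-304) = -1/304 ≈ -0.0032895)
G(a) = a*(177 + a) (G(a) = a*(a + 177) = a*(177 + a))
f = 1/92416 (f = (-1/304)² = 1/92416 ≈ 1.0821e-5)
(E + f) + G(-42 + 15) = (-25969 + 1/92416) + (-42 + 15)*(177 + (-42 + 15)) = -2399951103/92416 - 27*(177 - 27) = -2399951103/92416 - 27*150 = -2399951103/92416 - 4050 = -2774235903/92416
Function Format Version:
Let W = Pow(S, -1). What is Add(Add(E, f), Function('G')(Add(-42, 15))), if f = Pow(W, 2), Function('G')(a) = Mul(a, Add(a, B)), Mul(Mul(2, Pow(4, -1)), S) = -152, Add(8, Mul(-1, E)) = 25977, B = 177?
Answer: Rational(-2774235903, 92416) ≈ -30019.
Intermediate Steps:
E = -25969 (E = Add(8, Mul(-1, 25977)) = Add(8, -25977) = -25969)
S = -304 (S = Mul(2, -152) = -304)
W = Rational(-1, 304) (W = Pow(-304, -1) = Rational(-1, 304) ≈ -0.0032895)
Function('G')(a) = Mul(a, Add(177, a)) (Function('G')(a) = Mul(a, Add(a, 177)) = Mul(a, Add(177, a)))
f = Rational(1, 92416) (f = Pow(Rational(-1, 304), 2) = Rational(1, 92416) ≈ 1.0821e-5)
Add(Add(E, f), Function('G')(Add(-42, 15))) = Add(Add(-25969, Rational(1, 92416)), Mul(Add(-42, 15), Add(177, Add(-42, 15)))) = Add(Rational(-2399951103, 92416), Mul(-27, Add(177, -27))) = Add(Rational(-2399951103, 92416), Mul(-27, 150)) = Add(Rational(-2399951103, 92416), -4050) = Rational(-2774235903, 92416)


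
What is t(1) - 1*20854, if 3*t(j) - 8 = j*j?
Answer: -20851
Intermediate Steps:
t(j) = 8/3 + j²/3 (t(j) = 8/3 + (j*j)/3 = 8/3 + j²/3)
t(1) - 1*20854 = (8/3 + (⅓)*1²) - 1*20854 = (8/3 + (⅓)*1) - 20854 = (8/3 + ⅓) - 20854 = 3 - 20854 = -20851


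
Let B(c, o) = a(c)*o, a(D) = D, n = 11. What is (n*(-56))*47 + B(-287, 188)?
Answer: -82908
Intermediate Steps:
B(c, o) = c*o
(n*(-56))*47 + B(-287, 188) = (11*(-56))*47 - 287*188 = -616*47 - 53956 = -28952 - 53956 = -82908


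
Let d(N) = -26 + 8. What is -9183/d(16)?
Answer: 3061/6 ≈ 510.17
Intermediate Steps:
d(N) = -18
-9183/d(16) = -9183/(-18) = -9183*(-1/18) = 3061/6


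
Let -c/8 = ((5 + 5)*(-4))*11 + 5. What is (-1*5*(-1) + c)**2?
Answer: 12145225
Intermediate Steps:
c = 3480 (c = -8*(((5 + 5)*(-4))*11 + 5) = -8*((10*(-4))*11 + 5) = -8*(-40*11 + 5) = -8*(-440 + 5) = -8*(-435) = 3480)
(-1*5*(-1) + c)**2 = (-1*5*(-1) + 3480)**2 = (-5*(-1) + 3480)**2 = (5 + 3480)**2 = 3485**2 = 12145225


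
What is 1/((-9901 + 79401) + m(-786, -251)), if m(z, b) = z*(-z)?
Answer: -1/548296 ≈ -1.8238e-6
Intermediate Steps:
m(z, b) = -z²
1/((-9901 + 79401) + m(-786, -251)) = 1/((-9901 + 79401) - 1*(-786)²) = 1/(69500 - 1*617796) = 1/(69500 - 617796) = 1/(-548296) = -1/548296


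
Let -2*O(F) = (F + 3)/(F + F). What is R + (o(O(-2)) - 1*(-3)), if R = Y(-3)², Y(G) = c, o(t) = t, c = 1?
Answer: 33/8 ≈ 4.1250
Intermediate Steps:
O(F) = -(3 + F)/(4*F) (O(F) = -(F + 3)/(2*(F + F)) = -(3 + F)/(2*(2*F)) = -(3 + F)*1/(2*F)/2 = -(3 + F)/(4*F))
Y(G) = 1
R = 1 (R = 1² = 1)
R + (o(O(-2)) - 1*(-3)) = 1 + ((¼)*(-3 - 1*(-2))/(-2) - 1*(-3)) = 1 + ((¼)*(-½)*(-3 + 2) + 3) = 1 + ((¼)*(-½)*(-1) + 3) = 1 + (⅛ + 3) = 1 + 25/8 = 33/8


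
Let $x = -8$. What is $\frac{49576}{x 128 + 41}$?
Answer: $- \frac{49576}{983} \approx -50.433$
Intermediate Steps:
$\frac{49576}{x 128 + 41} = \frac{49576}{\left(-8\right) 128 + 41} = \frac{49576}{-1024 + 41} = \frac{49576}{-983} = 49576 \left(- \frac{1}{983}\right) = - \frac{49576}{983}$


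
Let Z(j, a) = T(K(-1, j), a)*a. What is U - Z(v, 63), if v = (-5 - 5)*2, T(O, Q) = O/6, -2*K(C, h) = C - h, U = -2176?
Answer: -8305/4 ≈ -2076.3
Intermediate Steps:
K(C, h) = h/2 - C/2 (K(C, h) = -(C - h)/2 = h/2 - C/2)
T(O, Q) = O/6 (T(O, Q) = O*(1/6) = O/6)
v = -20 (v = -10*2 = -20)
Z(j, a) = a*(1/12 + j/12) (Z(j, a) = ((j/2 - 1/2*(-1))/6)*a = ((j/2 + 1/2)/6)*a = ((1/2 + j/2)/6)*a = (1/12 + j/12)*a = a*(1/12 + j/12))
U - Z(v, 63) = -2176 - 63*(1 - 20)/12 = -2176 - 63*(-19)/12 = -2176 - 1*(-399/4) = -2176 + 399/4 = -8305/4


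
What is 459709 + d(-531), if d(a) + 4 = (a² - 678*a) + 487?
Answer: 1102171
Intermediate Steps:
d(a) = 483 + a² - 678*a (d(a) = -4 + ((a² - 678*a) + 487) = -4 + (487 + a² - 678*a) = 483 + a² - 678*a)
459709 + d(-531) = 459709 + (483 + (-531)² - 678*(-531)) = 459709 + (483 + 281961 + 360018) = 459709 + 642462 = 1102171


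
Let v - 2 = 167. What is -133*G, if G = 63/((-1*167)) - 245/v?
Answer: 6857746/28223 ≈ 242.98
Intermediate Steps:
v = 169 (v = 2 + 167 = 169)
G = -51562/28223 (G = 63/((-1*167)) - 245/169 = 63/(-167) - 245*1/169 = 63*(-1/167) - 245/169 = -63/167 - 245/169 = -51562/28223 ≈ -1.8270)
-133*G = -133*(-51562/28223) = 6857746/28223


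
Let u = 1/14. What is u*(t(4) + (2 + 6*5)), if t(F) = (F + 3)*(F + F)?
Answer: 44/7 ≈ 6.2857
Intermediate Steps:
t(F) = 2*F*(3 + F) (t(F) = (3 + F)*(2*F) = 2*F*(3 + F))
u = 1/14 ≈ 0.071429
u*(t(4) + (2 + 6*5)) = (2*4*(3 + 4) + (2 + 6*5))/14 = (2*4*7 + (2 + 30))/14 = (56 + 32)/14 = (1/14)*88 = 44/7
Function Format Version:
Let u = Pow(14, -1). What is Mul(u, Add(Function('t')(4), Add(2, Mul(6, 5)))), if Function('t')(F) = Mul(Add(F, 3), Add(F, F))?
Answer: Rational(44, 7) ≈ 6.2857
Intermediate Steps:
Function('t')(F) = Mul(2, F, Add(3, F)) (Function('t')(F) = Mul(Add(3, F), Mul(2, F)) = Mul(2, F, Add(3, F)))
u = Rational(1, 14) ≈ 0.071429
Mul(u, Add(Function('t')(4), Add(2, Mul(6, 5)))) = Mul(Rational(1, 14), Add(Mul(2, 4, Add(3, 4)), Add(2, Mul(6, 5)))) = Mul(Rational(1, 14), Add(Mul(2, 4, 7), Add(2, 30))) = Mul(Rational(1, 14), Add(56, 32)) = Mul(Rational(1, 14), 88) = Rational(44, 7)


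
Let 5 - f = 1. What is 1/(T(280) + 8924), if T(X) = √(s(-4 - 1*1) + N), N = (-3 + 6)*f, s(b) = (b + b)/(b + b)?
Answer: 8924/79637763 - √13/79637763 ≈ 0.00011201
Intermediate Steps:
f = 4 (f = 5 - 1*1 = 5 - 1 = 4)
s(b) = 1 (s(b) = (2*b)/((2*b)) = (2*b)*(1/(2*b)) = 1)
N = 12 (N = (-3 + 6)*4 = 3*4 = 12)
T(X) = √13 (T(X) = √(1 + 12) = √13)
1/(T(280) + 8924) = 1/(√13 + 8924) = 1/(8924 + √13)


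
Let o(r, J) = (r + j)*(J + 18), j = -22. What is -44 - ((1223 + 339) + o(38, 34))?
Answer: -2438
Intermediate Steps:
o(r, J) = (-22 + r)*(18 + J) (o(r, J) = (r - 22)*(J + 18) = (-22 + r)*(18 + J))
-44 - ((1223 + 339) + o(38, 34)) = -44 - ((1223 + 339) + (-396 - 22*34 + 18*38 + 34*38)) = -44 - (1562 + (-396 - 748 + 684 + 1292)) = -44 - (1562 + 832) = -44 - 1*2394 = -44 - 2394 = -2438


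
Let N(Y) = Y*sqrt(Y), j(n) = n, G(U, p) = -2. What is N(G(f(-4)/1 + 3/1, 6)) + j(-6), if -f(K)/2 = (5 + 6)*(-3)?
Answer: -6 - 2*I*sqrt(2) ≈ -6.0 - 2.8284*I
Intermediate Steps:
f(K) = 66 (f(K) = -2*(5 + 6)*(-3) = -22*(-3) = -2*(-33) = 66)
N(Y) = Y**(3/2)
N(G(f(-4)/1 + 3/1, 6)) + j(-6) = (-2)**(3/2) - 6 = -2*I*sqrt(2) - 6 = -6 - 2*I*sqrt(2)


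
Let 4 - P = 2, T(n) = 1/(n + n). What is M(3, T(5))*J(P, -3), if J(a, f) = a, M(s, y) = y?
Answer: 1/5 ≈ 0.20000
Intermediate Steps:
T(n) = 1/(2*n)
P = 2 (P = 4 - 1*2 = 4 - 2 = 2)
M(3, T(5))*J(P, -3) = ((1/2)/5)*2 = ((1/2)*(1/5))*2 = (1/10)*2 = 1/5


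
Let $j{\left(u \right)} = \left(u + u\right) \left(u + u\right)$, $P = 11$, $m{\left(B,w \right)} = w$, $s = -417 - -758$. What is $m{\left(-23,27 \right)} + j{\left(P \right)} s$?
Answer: $165071$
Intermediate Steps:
$s = 341$ ($s = -417 + 758 = 341$)
$j{\left(u \right)} = 4 u^{2}$ ($j{\left(u \right)} = 2 u 2 u = 4 u^{2}$)
$m{\left(-23,27 \right)} + j{\left(P \right)} s = 27 + 4 \cdot 11^{2} \cdot 341 = 27 + 4 \cdot 121 \cdot 341 = 27 + 484 \cdot 341 = 27 + 165044 = 165071$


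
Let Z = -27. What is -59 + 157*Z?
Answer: -4298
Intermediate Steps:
-59 + 157*Z = -59 + 157*(-27) = -59 - 4239 = -4298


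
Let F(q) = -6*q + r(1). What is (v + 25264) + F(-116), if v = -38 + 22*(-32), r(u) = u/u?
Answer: 25219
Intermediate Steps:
r(u) = 1
F(q) = 1 - 6*q (F(q) = -6*q + 1 = 1 - 6*q)
v = -742 (v = -38 - 704 = -742)
(v + 25264) + F(-116) = (-742 + 25264) + (1 - 6*(-116)) = 24522 + (1 + 696) = 24522 + 697 = 25219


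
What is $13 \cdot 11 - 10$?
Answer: $133$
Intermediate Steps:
$13 \cdot 11 - 10 = 143 - 10 = 133$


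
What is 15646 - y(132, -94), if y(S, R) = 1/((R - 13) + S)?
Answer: 391149/25 ≈ 15646.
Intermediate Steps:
y(S, R) = 1/(-13 + R + S) (y(S, R) = 1/((-13 + R) + S) = 1/(-13 + R + S))
15646 - y(132, -94) = 15646 - 1/(-13 - 94 + 132) = 15646 - 1/25 = 391149/25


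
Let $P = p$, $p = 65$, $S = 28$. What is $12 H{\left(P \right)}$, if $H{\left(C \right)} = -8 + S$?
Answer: $240$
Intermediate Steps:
$P = 65$
$H{\left(C \right)} = 20$ ($H{\left(C \right)} = -8 + 28 = 20$)
$12 H{\left(P \right)} = 12 \cdot 20 = 240$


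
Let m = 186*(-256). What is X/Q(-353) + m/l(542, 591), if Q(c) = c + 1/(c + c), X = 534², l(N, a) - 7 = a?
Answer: -7347569624/8279609 ≈ -887.43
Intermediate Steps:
l(N, a) = 7 + a
X = 285156
m = -47616
Q(c) = c + 1/(2*c)
X/Q(-353) + m/l(542, 591) = 285156/(-353 + (½)/(-353)) - 47616/(7 + 591) = 285156/(-353 + (½)*(-1/353)) - 47616/598 = 285156/(-353 - 1/706) - 47616*1/598 = 285156/(-249219/706) - 23808/299 = 285156*(-706/249219) - 23808/299 = -22368904/27691 - 23808/299 = -7347569624/8279609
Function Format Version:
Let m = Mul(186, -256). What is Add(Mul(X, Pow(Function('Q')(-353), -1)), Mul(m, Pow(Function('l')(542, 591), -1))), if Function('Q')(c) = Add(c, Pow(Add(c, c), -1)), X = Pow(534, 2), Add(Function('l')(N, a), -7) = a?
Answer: Rational(-7347569624, 8279609) ≈ -887.43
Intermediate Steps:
Function('l')(N, a) = Add(7, a)
X = 285156
m = -47616
Function('Q')(c) = Add(c, Mul(Rational(1, 2), Pow(c, -1))) (Function('Q')(c) = Add(c, Pow(Mul(2, c), -1)) = Add(c, Mul(Rational(1, 2), Pow(c, -1))))
Add(Mul(X, Pow(Function('Q')(-353), -1)), Mul(m, Pow(Function('l')(542, 591), -1))) = Add(Mul(285156, Pow(Add(-353, Mul(Rational(1, 2), Pow(-353, -1))), -1)), Mul(-47616, Pow(Add(7, 591), -1))) = Add(Mul(285156, Pow(Add(-353, Mul(Rational(1, 2), Rational(-1, 353))), -1)), Mul(-47616, Pow(598, -1))) = Add(Mul(285156, Pow(Add(-353, Rational(-1, 706)), -1)), Mul(-47616, Rational(1, 598))) = Add(Mul(285156, Pow(Rational(-249219, 706), -1)), Rational(-23808, 299)) = Add(Mul(285156, Rational(-706, 249219)), Rational(-23808, 299)) = Add(Rational(-22368904, 27691), Rational(-23808, 299)) = Rational(-7347569624, 8279609)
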